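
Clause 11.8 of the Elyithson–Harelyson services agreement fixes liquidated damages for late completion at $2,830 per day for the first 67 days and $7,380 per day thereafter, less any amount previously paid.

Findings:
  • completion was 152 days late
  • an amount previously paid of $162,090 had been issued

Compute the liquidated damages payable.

$654,820

First 67 days: 67 × $2,830 = $189,610
Remaining days: (152 − 67) × $7,380 = $627,300
Accrued per-day damages: $189,610 + $627,300 = $816,910
Less amount previously paid: $816,910 − $162,090 = $654,820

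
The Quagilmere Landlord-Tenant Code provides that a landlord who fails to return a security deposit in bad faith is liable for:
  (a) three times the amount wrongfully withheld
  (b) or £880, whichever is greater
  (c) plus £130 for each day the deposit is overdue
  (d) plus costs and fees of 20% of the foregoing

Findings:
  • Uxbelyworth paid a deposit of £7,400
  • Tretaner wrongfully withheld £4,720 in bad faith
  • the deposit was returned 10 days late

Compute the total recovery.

Trebled: 3 × £4,720 = £14,160
Minimum £880: £14,160 meets the minimum, no increase.
Late-return penalty: 10 × £130 = £1,300
Damages plus late penalty: £14,160 + £1,300 = £15,460
Costs and fees: 20% of £15,460 = £3,092
Total recovery: £15,460 + £3,092 = £18,552

£18,552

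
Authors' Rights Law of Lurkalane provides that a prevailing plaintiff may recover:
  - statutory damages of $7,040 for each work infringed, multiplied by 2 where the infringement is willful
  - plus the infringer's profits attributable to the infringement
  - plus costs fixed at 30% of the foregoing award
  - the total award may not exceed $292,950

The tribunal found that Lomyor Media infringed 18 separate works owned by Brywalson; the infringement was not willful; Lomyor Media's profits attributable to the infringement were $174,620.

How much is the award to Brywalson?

$292,950

Statutory damages: 18 × $7,040 = $126,720
Infringement not willful: no ×2 enhancement.
Combined award: $126,720 + $174,620 = $301,340
Costs: 30% of $301,340 = $90,402
Award plus costs: $301,340 + $90,402 = $391,742
Cap at $292,950: $391,742 exceeds the cap → $292,950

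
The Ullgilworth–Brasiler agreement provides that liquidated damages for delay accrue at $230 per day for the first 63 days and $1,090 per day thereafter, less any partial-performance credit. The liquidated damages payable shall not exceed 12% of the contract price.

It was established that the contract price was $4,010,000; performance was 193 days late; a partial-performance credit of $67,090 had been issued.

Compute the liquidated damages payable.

$89,100

First 63 days: 63 × $230 = $14,490
Remaining days: (193 − 63) × $1,090 = $141,700
Accrued per-day damages: $14,490 + $141,700 = $156,190
Less partial-performance credit: $156,190 − $67,090 = $89,100
Cap: 12% of $4,010,000 = $481,200
Cap at $481,200: $89,100 is within the cap, no reduction.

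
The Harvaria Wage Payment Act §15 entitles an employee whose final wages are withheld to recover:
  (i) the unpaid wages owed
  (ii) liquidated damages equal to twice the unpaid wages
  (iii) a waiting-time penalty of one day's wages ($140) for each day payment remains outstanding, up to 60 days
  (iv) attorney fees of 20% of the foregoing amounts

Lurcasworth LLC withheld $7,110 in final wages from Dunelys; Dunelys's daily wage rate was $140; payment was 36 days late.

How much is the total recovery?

$31,644

Doubled: 2 × $7,110 = $14,220
Penalty days: min(36, 60) = 36
Waiting-time penalty: 36 × $140 = $5,040
Subtotal: $7,110 + $14,220 + $5,040 = $26,370
Attorney fees: 20% of $26,370 = $5,274
Total award: $26,370 + $5,274 = $31,644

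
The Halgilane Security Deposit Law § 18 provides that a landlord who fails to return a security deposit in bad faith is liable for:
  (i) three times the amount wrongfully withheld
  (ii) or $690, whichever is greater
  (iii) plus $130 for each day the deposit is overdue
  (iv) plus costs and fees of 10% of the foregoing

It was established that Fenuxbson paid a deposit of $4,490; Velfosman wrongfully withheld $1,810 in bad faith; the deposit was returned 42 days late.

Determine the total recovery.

$11,979

Trebled: 3 × $1,810 = $5,430
Minimum $690: $5,430 meets the minimum, no increase.
Late-return penalty: 42 × $130 = $5,460
Damages plus late penalty: $5,430 + $5,460 = $10,890
Costs and fees: 10% of $10,890 = $1,089
Total recovery: $10,890 + $1,089 = $11,979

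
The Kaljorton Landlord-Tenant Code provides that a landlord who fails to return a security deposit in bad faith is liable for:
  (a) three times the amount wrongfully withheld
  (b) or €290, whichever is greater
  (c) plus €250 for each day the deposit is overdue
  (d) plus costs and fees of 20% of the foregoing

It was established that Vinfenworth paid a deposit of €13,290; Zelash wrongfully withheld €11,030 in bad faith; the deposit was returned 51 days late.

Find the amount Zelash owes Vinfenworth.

€55,008

Trebled: 3 × €11,030 = €33,090
Minimum €290: €33,090 meets the minimum, no increase.
Late-return penalty: 51 × €250 = €12,750
Damages plus late penalty: €33,090 + €12,750 = €45,840
Costs and fees: 20% of €45,840 = €9,168
Total recovery: €45,840 + €9,168 = €55,008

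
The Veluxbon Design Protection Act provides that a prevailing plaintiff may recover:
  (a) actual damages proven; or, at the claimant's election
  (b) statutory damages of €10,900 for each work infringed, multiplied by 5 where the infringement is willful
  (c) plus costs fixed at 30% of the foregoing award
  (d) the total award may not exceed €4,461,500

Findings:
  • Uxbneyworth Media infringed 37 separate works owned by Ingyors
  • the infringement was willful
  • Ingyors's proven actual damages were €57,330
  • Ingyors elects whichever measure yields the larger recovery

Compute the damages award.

Award: €2,621,450

Statutory damages: 37 × €10,900 = €403,300
Multiplied by 5: 5 × €403,300 = €2,016,500
Greater of actual damages (€57,330) or enhanced statutory damages (€2,016,500): €2,016,500
Costs: 30% of €2,016,500 = €604,950
Award plus costs: €2,016,500 + €604,950 = €2,621,450
Cap at €4,461,500: €2,621,450 is within the cap, no reduction.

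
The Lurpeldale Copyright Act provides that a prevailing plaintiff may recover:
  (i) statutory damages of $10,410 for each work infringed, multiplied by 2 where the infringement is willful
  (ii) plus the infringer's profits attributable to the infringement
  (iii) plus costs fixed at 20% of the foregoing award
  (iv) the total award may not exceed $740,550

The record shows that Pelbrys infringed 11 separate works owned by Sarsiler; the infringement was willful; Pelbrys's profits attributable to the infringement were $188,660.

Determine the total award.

$501,216

Statutory damages: 11 × $10,410 = $114,510
Doubled: 2 × $114,510 = $229,020
Combined award: $229,020 + $188,660 = $417,680
Costs: 20% of $417,680 = $83,536
Award plus costs: $417,680 + $83,536 = $501,216
Cap at $740,550: $501,216 is within the cap, no reduction.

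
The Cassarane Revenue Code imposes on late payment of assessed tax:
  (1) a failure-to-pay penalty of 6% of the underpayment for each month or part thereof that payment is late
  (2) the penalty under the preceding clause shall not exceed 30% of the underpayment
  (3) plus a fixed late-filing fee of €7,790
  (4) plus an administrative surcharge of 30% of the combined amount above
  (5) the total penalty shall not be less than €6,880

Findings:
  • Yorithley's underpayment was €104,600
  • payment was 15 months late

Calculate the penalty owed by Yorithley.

€50,921

Accrued rate: 6% × 15 = 90%, capped at 30% → 30%
Failure-to-pay penalty: 30% of €104,600 = €31,380
Penalty before surcharge: €31,380 + €7,790 = €39,170
Administrative surcharge: 30% of €39,170 = €11,751
Total penalty: €39,170 + €11,751 = €50,921
Minimum €6,880: €50,921 meets the minimum, no increase.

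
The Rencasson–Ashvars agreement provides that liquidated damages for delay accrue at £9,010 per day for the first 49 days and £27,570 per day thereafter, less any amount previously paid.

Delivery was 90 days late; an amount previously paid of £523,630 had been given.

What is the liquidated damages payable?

£1,048,230

First 49 days: 49 × £9,010 = £441,490
Remaining days: (90 − 49) × £27,570 = £1,130,370
Accrued per-day damages: £441,490 + £1,130,370 = £1,571,860
Less amount previously paid: £1,571,860 − £523,630 = £1,048,230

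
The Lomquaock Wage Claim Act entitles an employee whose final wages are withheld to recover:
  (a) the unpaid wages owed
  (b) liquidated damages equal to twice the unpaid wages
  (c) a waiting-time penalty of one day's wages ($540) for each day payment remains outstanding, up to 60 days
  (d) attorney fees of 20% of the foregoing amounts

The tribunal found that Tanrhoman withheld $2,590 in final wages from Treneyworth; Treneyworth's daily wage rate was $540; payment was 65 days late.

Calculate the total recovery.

Doubled: 2 × $2,590 = $5,180
Penalty days: min(65, 60) = 60
Waiting-time penalty: 60 × $540 = $32,400
Subtotal: $2,590 + $5,180 + $32,400 = $40,170
Attorney fees: 20% of $40,170 = $8,034
Total award: $40,170 + $8,034 = $48,204

$48,204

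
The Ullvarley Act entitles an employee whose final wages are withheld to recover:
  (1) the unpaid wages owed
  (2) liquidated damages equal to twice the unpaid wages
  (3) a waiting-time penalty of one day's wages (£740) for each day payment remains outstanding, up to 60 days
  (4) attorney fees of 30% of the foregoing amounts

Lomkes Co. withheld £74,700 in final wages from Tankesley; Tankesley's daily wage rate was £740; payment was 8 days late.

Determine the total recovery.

Doubled: 2 × £74,700 = £149,400
Penalty days: min(8, 60) = 8
Waiting-time penalty: 8 × £740 = £5,920
Subtotal: £74,700 + £149,400 + £5,920 = £230,020
Attorney fees: 30% of £230,020 = £69,006
Total award: £230,020 + £69,006 = £299,026

£299,026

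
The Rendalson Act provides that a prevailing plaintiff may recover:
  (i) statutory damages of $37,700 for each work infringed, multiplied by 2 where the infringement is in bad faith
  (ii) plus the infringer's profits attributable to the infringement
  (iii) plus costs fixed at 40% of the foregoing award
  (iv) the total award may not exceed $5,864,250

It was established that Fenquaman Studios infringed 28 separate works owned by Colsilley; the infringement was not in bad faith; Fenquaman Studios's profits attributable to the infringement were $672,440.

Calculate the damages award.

Statutory damages: 28 × $37,700 = $1,055,600
Infringement not in bad faith: no ×2 enhancement.
Combined award: $1,055,600 + $672,440 = $1,728,040
Costs: 40% of $1,728,040 = $691,216
Award plus costs: $1,728,040 + $691,216 = $2,419,256
Cap at $5,864,250: $2,419,256 is within the cap, no reduction.

$2,419,256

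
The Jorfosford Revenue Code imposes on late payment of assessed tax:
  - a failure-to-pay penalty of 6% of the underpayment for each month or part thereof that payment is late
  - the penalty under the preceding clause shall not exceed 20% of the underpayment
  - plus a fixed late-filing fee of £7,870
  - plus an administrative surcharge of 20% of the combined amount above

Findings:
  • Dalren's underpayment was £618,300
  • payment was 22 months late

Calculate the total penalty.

£157,836

Accrued rate: 6% × 22 = 132%, capped at 20% → 20%
Failure-to-pay penalty: 20% of £618,300 = £123,660
Penalty before surcharge: £123,660 + £7,870 = £131,530
Administrative surcharge: 20% of £131,530 = £26,306
Total penalty: £131,530 + £26,306 = £157,836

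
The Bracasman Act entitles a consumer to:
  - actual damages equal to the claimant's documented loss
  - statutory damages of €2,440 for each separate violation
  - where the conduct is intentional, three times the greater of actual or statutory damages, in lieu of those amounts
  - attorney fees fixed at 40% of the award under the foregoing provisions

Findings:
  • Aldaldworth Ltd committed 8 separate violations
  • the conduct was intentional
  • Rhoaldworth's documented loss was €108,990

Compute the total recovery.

Total recovery: €457,758

Statutory damages: 8 × €2,440 = €19,520
Greater of actual damages (€108,990) or statutory damages (€19,520): €108,990
Trebled: 3 × €108,990 = €326,970
Attorney fees: 40% of €326,970 = €130,788
Total recovery: €326,970 + €130,788 = €457,758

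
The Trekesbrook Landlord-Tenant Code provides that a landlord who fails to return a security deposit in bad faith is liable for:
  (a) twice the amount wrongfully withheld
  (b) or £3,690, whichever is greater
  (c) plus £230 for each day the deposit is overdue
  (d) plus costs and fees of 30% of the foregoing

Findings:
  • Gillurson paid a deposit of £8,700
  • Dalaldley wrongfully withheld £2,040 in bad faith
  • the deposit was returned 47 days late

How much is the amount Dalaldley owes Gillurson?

Recovery: £19,357

Doubled: 2 × £2,040 = £4,080
Minimum £3,690: £4,080 meets the minimum, no increase.
Late-return penalty: 47 × £230 = £10,810
Damages plus late penalty: £4,080 + £10,810 = £14,890
Costs and fees: 30% of £14,890 = £4,467
Total recovery: £14,890 + £4,467 = £19,357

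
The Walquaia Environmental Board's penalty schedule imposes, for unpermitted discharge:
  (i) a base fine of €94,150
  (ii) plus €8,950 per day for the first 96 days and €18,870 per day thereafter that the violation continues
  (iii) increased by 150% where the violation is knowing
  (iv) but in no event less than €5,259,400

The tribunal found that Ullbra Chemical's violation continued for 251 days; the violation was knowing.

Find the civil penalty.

First 96 days: 96 × €8,950 = €859,200
Remaining days: (251 − 96) × €18,870 = €2,924,850
Per-day component: €859,200 + €2,924,850 = €3,784,050
Base plus per-day: €94,150 + €3,784,050 = €3,878,200
Enhancement: 150% of €3,878,200 = €5,817,300
Enhanced fine: €3,878,200 + €5,817,300 = €9,695,500
Minimum €5,259,400: €9,695,500 meets the minimum, no increase.

€9,695,500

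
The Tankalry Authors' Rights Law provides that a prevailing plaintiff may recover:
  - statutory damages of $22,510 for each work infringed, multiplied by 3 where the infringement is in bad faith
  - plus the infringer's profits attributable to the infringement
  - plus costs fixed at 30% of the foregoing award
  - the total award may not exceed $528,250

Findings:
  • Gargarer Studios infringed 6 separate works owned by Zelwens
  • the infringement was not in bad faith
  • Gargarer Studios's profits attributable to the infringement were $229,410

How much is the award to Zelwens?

$473,811

Statutory damages: 6 × $22,510 = $135,060
Infringement not in bad faith: no ×3 enhancement.
Combined award: $135,060 + $229,410 = $364,470
Costs: 30% of $364,470 = $109,341
Award plus costs: $364,470 + $109,341 = $473,811
Cap at $528,250: $473,811 is within the cap, no reduction.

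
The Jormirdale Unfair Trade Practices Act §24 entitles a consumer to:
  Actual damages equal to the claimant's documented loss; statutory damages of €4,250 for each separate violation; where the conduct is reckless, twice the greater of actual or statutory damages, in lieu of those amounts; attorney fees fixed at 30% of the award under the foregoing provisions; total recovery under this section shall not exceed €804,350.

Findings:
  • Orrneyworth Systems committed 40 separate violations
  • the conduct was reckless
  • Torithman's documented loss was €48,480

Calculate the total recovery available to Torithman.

€442,000

Statutory damages: 40 × €4,250 = €170,000
Greater of actual damages (€48,480) or statutory damages (€170,000): €170,000
Doubled: 2 × €170,000 = €340,000
Attorney fees: 30% of €340,000 = €102,000
Total before cap: €340,000 + €102,000 = €442,000
Cap at €804,350: €442,000 is within the cap, no reduction.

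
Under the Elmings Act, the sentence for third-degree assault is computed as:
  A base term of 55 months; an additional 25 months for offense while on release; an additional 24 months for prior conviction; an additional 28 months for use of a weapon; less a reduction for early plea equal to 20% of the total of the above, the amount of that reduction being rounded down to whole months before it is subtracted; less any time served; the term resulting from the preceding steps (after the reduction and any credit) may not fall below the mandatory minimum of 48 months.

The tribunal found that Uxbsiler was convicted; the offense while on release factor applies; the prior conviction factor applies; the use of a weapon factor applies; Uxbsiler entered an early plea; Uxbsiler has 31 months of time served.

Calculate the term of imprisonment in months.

Offense while on release enhancement: +25 months
Prior conviction enhancement: +24 months
Use of a weapon enhancement: +28 months
Adjusted term: 55 months + 25 months + 24 months + 28 months = 132 months
Early plea reduction: 20% of 132 months = 26 months (rounded down)
After reduction: 132 − 26 = 106 months
Less time served: 106 months − 31 months = 75 months
Minimum 48 months: 75 months meets the minimum, no increase.

75 months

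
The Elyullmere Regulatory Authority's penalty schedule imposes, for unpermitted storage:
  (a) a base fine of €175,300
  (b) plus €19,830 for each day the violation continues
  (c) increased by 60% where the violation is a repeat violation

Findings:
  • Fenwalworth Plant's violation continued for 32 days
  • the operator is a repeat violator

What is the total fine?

Per-day component: 32 × €19,830 = €634,560
Base plus per-day: €175,300 + €634,560 = €809,860
Enhancement: 60% of €809,860 = €485,916
Enhanced fine: €809,860 + €485,916 = €1,295,776

€1,295,776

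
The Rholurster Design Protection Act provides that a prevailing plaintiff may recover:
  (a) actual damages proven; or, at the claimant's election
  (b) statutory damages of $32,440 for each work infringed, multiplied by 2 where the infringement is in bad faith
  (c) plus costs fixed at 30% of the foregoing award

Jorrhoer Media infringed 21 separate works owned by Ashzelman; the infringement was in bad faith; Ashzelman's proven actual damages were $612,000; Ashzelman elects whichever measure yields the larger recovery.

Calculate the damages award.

Statutory damages: 21 × $32,440 = $681,240
Doubled: 2 × $681,240 = $1,362,480
Greater of actual damages ($612,000) or enhanced statutory damages ($1,362,480): $1,362,480
Costs: 30% of $1,362,480 = $408,744
Award plus costs: $1,362,480 + $408,744 = $1,771,224

$1,771,224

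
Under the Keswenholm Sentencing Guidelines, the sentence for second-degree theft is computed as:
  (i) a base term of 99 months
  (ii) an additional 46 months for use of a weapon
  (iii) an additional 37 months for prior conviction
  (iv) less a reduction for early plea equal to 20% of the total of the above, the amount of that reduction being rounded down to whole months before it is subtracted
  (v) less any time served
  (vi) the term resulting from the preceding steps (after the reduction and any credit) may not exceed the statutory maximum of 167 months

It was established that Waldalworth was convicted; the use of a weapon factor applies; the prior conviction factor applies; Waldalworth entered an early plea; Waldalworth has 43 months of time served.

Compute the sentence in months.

103 months

Use of a weapon enhancement: +46 months
Prior conviction enhancement: +37 months
Adjusted term: 99 months + 46 months + 37 months = 182 months
Early plea reduction: 20% of 182 months = 36 months (rounded down)
After reduction: 182 − 36 = 146 months
Less time served: 146 months − 43 months = 103 months
Cap at 167 months: 103 months is within the cap, no reduction.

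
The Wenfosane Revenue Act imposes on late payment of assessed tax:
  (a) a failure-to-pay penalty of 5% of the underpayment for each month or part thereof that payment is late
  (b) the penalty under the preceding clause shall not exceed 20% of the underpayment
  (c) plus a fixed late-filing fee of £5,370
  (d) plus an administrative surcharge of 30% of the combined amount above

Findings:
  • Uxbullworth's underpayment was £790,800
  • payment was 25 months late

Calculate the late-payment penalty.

Accrued rate: 5% × 25 = 125%, capped at 20% → 20%
Failure-to-pay penalty: 20% of £790,800 = £158,160
Penalty before surcharge: £158,160 + £5,370 = £163,530
Administrative surcharge: 30% of £163,530 = £49,059
Total penalty: £163,530 + £49,059 = £212,589

Penalty: £212,589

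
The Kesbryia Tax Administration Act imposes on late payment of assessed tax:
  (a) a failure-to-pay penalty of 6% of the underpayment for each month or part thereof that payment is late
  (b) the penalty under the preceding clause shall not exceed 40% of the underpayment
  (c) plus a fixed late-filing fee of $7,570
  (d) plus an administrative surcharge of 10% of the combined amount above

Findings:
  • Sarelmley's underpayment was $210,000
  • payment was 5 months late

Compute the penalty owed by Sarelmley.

Accrued rate: 6% × 5 = 30%, capped at 40% → 30%
Failure-to-pay penalty: 30% of $210,000 = $63,000
Penalty before surcharge: $63,000 + $7,570 = $70,570
Administrative surcharge: 10% of $70,570 = $7,057
Total penalty: $70,570 + $7,057 = $77,627

Penalty: $77,627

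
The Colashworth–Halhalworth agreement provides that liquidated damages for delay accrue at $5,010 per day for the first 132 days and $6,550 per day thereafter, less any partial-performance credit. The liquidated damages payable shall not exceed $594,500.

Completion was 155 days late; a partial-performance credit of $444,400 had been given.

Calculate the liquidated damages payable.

$367,570

First 132 days: 132 × $5,010 = $661,320
Remaining days: (155 − 132) × $6,550 = $150,650
Accrued per-day damages: $661,320 + $150,650 = $811,970
Less partial-performance credit: $811,970 − $444,400 = $367,570
Cap at $594,500: $367,570 is within the cap, no reduction.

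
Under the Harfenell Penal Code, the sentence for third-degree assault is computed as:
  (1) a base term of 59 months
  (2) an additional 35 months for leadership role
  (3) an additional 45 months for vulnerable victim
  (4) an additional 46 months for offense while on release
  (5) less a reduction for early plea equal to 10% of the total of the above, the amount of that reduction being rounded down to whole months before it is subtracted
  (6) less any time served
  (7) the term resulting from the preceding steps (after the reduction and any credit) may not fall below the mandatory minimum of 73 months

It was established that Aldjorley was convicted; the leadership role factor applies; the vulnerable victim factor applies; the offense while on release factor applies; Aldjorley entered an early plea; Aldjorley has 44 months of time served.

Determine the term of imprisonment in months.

123 months

Leadership role enhancement: +35 months
Vulnerable victim enhancement: +45 months
Offense while on release enhancement: +46 months
Adjusted term: 59 months + 35 months + 45 months + 46 months = 185 months
Early plea reduction: 10% of 185 months = 18 months (rounded down)
After reduction: 185 − 18 = 167 months
Less time served: 167 months − 44 months = 123 months
Minimum 73 months: 123 months meets the minimum, no increase.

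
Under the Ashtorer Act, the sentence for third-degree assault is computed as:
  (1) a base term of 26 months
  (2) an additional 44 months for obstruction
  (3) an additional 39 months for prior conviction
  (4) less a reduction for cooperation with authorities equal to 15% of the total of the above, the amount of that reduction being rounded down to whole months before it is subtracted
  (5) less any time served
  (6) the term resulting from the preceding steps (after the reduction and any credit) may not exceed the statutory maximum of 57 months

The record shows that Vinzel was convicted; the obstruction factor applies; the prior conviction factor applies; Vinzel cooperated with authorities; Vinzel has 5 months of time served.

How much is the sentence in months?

57 months

Obstruction enhancement: +44 months
Prior conviction enhancement: +39 months
Adjusted term: 26 months + 44 months + 39 months = 109 months
Cooperation with authorities reduction: 15% of 109 months = 16 months (rounded down)
After reduction: 109 − 16 = 93 months
Less time served: 93 months − 5 months = 88 months
Cap at 57 months: 88 months exceeds the cap → 57 months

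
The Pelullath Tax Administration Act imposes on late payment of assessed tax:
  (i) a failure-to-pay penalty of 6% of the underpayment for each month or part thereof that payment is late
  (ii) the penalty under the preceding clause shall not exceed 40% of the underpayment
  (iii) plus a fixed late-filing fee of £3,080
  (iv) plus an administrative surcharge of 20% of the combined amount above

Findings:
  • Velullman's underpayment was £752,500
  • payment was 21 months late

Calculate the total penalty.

Accrued rate: 6% × 21 = 126%, capped at 40% → 40%
Failure-to-pay penalty: 40% of £752,500 = £301,000
Penalty before surcharge: £301,000 + £3,080 = £304,080
Administrative surcharge: 20% of £304,080 = £60,816
Total penalty: £304,080 + £60,816 = £364,896

£364,896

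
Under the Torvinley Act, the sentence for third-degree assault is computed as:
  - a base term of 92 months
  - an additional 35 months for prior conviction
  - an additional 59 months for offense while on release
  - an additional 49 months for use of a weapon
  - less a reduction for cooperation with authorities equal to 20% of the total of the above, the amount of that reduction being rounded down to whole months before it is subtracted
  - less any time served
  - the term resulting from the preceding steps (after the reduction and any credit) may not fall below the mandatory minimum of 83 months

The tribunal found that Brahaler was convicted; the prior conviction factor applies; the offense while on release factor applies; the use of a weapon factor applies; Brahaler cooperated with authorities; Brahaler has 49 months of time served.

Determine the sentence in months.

Prior conviction enhancement: +35 months
Offense while on release enhancement: +59 months
Use of a weapon enhancement: +49 months
Adjusted term: 92 months + 35 months + 59 months + 49 months = 235 months
Cooperation with authorities reduction: 20% of 235 months = 47 months (rounded down)
After reduction: 235 − 47 = 188 months
Less time served: 188 months − 49 months = 139 months
Minimum 83 months: 139 months meets the minimum, no increase.

139 months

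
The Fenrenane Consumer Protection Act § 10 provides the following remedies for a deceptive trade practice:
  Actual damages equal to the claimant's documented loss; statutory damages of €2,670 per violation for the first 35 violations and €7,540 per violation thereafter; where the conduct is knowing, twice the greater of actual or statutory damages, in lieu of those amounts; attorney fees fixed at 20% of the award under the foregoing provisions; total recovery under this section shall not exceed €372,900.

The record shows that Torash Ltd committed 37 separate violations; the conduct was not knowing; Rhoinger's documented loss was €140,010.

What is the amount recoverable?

First 35 violations: 35 × €2,670 = €93,450
Remaining violations: (37 − 35) × €7,540 = €15,080
Statutory damages: €93,450 + €15,080 = €108,530
Conduct not knowing: the in-lieu enhancement does not apply.
Actual plus statutory damages: €140,010 + €108,530 = €248,540
Attorney fees: 20% of €248,540 = €49,708
Total before cap: €248,540 + €49,708 = €298,248
Cap at €372,900: €298,248 is within the cap, no reduction.

€298,248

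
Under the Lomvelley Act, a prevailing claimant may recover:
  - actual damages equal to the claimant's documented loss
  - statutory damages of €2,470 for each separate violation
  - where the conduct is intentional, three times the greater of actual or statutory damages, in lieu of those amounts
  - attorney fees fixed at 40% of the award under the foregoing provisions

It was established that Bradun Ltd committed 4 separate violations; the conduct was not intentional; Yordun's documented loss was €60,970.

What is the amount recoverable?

€99,190

Statutory damages: 4 × €2,470 = €9,880
Conduct not intentional: the in-lieu enhancement does not apply.
Actual plus statutory damages: €60,970 + €9,880 = €70,850
Attorney fees: 40% of €70,850 = €28,340
Total recovery: €70,850 + €28,340 = €99,190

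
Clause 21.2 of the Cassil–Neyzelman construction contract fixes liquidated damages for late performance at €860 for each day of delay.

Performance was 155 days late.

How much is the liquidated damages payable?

Per-day damages: 155 × €860 = €133,300

€133,300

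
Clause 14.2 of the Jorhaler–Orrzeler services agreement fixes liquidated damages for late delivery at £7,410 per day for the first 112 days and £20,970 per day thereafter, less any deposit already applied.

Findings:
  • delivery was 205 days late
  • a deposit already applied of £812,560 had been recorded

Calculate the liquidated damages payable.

First 112 days: 112 × £7,410 = £829,920
Remaining days: (205 − 112) × £20,970 = £1,950,210
Accrued per-day damages: £829,920 + £1,950,210 = £2,780,130
Less deposit already applied: £2,780,130 − £812,560 = £1,967,570

Liquidated damages: £1,967,570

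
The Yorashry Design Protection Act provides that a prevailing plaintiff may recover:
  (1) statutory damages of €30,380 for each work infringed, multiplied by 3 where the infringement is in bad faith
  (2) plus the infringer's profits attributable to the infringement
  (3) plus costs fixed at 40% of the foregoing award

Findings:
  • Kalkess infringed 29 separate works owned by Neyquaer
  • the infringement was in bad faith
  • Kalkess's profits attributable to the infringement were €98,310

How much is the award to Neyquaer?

Statutory damages: 29 × €30,380 = €881,020
Trebled: 3 × €881,020 = €2,643,060
Combined award: €2,643,060 + €98,310 = €2,741,370
Costs: 40% of €2,741,370 = €1,096,548
Award plus costs: €2,741,370 + €1,096,548 = €3,837,918

€3,837,918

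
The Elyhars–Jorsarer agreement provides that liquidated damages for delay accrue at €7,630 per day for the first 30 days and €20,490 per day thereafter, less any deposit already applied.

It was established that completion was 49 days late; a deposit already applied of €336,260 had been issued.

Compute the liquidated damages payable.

First 30 days: 30 × €7,630 = €228,900
Remaining days: (49 − 30) × €20,490 = €389,310
Accrued per-day damages: €228,900 + €389,310 = €618,210
Less deposit already applied: €618,210 − €336,260 = €281,950

Liquidated damages: €281,950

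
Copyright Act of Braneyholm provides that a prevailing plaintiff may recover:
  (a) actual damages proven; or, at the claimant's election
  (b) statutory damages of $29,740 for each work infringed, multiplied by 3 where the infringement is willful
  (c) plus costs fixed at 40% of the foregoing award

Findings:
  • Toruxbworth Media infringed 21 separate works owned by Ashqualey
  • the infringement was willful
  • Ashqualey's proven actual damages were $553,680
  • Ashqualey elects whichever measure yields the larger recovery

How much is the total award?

$2,623,068

Statutory damages: 21 × $29,740 = $624,540
Trebled: 3 × $624,540 = $1,873,620
Greater of actual damages ($553,680) or enhanced statutory damages ($1,873,620): $1,873,620
Costs: 40% of $1,873,620 = $749,448
Award plus costs: $1,873,620 + $749,448 = $2,623,068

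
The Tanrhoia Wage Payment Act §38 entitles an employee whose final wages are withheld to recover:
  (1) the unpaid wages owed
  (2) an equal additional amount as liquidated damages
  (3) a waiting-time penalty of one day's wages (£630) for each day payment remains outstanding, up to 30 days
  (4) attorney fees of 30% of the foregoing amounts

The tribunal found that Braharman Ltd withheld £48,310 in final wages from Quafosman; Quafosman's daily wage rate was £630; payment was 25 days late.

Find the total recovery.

£146,081

Liquidated damages (equal amount): £48,310
Penalty days: min(25, 30) = 25
Waiting-time penalty: 25 × £630 = £15,750
Subtotal: £48,310 + £48,310 + £15,750 = £112,370
Attorney fees: 30% of £112,370 = £33,711
Total award: £112,370 + £33,711 = £146,081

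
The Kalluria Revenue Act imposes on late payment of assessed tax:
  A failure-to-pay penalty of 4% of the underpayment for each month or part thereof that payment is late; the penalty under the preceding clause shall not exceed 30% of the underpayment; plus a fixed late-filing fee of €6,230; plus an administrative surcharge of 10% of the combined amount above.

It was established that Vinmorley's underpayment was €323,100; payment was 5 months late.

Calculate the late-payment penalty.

€77,935

Accrued rate: 4% × 5 = 20%, capped at 30% → 20%
Failure-to-pay penalty: 20% of €323,100 = €64,620
Penalty before surcharge: €64,620 + €6,230 = €70,850
Administrative surcharge: 10% of €70,850 = €7,085
Total penalty: €70,850 + €7,085 = €77,935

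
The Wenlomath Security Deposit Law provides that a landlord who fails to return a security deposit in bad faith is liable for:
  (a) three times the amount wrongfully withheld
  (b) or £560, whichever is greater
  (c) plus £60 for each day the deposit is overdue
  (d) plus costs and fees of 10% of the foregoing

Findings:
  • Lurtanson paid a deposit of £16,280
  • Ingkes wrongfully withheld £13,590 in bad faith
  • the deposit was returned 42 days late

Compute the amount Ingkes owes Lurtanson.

Trebled: 3 × £13,590 = £40,770
Minimum £560: £40,770 meets the minimum, no increase.
Late-return penalty: 42 × £60 = £2,520
Damages plus late penalty: £40,770 + £2,520 = £43,290
Costs and fees: 10% of £43,290 = £4,329
Total recovery: £43,290 + £4,329 = £47,619

£47,619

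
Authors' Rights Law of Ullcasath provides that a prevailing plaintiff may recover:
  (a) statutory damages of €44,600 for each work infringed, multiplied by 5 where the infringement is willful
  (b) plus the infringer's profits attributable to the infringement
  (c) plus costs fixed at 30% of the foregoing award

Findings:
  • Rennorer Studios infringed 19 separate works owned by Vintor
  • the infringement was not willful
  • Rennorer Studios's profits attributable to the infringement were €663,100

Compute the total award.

€1,963,650

Statutory damages: 19 × €44,600 = €847,400
Infringement not willful: no ×5 enhancement.
Combined award: €847,400 + €663,100 = €1,510,500
Costs: 30% of €1,510,500 = €453,150
Award plus costs: €1,510,500 + €453,150 = €1,963,650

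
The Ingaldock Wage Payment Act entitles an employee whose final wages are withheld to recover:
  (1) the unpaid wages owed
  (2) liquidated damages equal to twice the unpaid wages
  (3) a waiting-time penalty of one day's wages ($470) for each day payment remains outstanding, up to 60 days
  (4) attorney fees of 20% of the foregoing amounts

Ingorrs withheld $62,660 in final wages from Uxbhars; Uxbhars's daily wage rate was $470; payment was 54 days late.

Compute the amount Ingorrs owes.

$256,032

Doubled: 2 × $62,660 = $125,320
Penalty days: min(54, 60) = 54
Waiting-time penalty: 54 × $470 = $25,380
Subtotal: $62,660 + $125,320 + $25,380 = $213,360
Attorney fees: 20% of $213,360 = $42,672
Total award: $213,360 + $42,672 = $256,032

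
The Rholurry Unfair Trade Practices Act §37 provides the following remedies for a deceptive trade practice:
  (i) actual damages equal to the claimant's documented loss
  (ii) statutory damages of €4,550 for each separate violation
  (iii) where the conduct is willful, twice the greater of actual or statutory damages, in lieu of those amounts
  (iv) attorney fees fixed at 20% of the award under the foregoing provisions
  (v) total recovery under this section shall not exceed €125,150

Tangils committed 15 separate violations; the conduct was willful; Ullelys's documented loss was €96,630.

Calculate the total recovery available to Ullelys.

Statutory damages: 15 × €4,550 = €68,250
Greater of actual damages (€96,630) or statutory damages (€68,250): €96,630
Doubled: 2 × €96,630 = €193,260
Attorney fees: 20% of €193,260 = €38,652
Total before cap: €193,260 + €38,652 = €231,912
Cap at €125,150: €231,912 exceeds the cap → €125,150

€125,150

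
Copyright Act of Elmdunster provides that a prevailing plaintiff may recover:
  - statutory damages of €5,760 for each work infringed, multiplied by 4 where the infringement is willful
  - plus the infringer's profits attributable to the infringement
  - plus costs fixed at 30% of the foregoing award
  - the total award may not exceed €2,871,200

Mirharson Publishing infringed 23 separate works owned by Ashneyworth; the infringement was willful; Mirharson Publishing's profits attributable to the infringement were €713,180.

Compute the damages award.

€1,616,030

Statutory damages: 23 × €5,760 = €132,480
Multiplied by 4: 4 × €132,480 = €529,920
Combined award: €529,920 + €713,180 = €1,243,100
Costs: 30% of €1,243,100 = €372,930
Award plus costs: €1,243,100 + €372,930 = €1,616,030
Cap at €2,871,200: €1,616,030 is within the cap, no reduction.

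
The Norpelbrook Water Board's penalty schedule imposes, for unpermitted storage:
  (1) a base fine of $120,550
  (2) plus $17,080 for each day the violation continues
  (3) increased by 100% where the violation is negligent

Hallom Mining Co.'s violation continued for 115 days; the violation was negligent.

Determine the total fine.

$4,169,500

Per-day component: 115 × $17,080 = $1,964,200
Base plus per-day: $120,550 + $1,964,200 = $2,084,750
Enhancement: 100% of $2,084,750 = $2,084,750
Enhanced fine: $2,084,750 + $2,084,750 = $4,169,500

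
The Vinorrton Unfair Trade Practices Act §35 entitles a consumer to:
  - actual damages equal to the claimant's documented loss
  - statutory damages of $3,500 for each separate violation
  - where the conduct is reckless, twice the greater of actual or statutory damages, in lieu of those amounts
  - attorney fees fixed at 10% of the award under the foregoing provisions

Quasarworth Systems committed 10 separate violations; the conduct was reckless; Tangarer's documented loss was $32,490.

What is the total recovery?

$77,000

Statutory damages: 10 × $3,500 = $35,000
Greater of actual damages ($32,490) or statutory damages ($35,000): $35,000
Doubled: 2 × $35,000 = $70,000
Attorney fees: 10% of $70,000 = $7,000
Total recovery: $70,000 + $7,000 = $77,000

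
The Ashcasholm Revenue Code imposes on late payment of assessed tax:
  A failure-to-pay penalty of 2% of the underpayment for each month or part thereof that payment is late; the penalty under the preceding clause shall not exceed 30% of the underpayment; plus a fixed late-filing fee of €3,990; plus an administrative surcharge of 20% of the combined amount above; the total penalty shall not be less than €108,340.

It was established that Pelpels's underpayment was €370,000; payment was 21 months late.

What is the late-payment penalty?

Accrued rate: 2% × 21 = 42%, capped at 30% → 30%
Failure-to-pay penalty: 30% of €370,000 = €111,000
Penalty before surcharge: €111,000 + €3,990 = €114,990
Administrative surcharge: 20% of €114,990 = €22,998
Total penalty: €114,990 + €22,998 = €137,988
Minimum €108,340: €137,988 meets the minimum, no increase.

€137,988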